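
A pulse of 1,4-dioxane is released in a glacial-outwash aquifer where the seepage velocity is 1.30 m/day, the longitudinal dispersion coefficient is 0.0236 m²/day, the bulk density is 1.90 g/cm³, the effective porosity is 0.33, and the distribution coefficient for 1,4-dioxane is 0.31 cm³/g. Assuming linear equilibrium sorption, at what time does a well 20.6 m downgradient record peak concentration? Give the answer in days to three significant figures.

Retardation factor R = 1 + ρ_b·K_d/n = 1 + 1.90 × 0.31/0.33 = 2.785.
Sorption retards both mechanisms: v_R = v/R = 0.4668 m/day, D_R = D/R = 0.008474 m²/day.
Peak time from v_R²t² + 2D_R t − x² = 0: t = (√(D_R² + v_R²x²) − D_R)/v_R².
√(D_R² + v_R²x²) = √(0.008474² + 0.4668² × 20.6²) = 9.616; v_R² = 0.2179.
t = (9.616 − 0.008474)/0.2179 = 44.1 days.

44.1 days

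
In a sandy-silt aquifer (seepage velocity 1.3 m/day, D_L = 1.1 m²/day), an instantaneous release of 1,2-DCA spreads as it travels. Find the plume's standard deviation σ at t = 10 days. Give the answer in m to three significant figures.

4.69 m

Dispersive spreading gives a Gaussian with σ² = 2Dt; advection only shifts the center.
σ = √(2 × 1.1 × 10) = 4.69 m.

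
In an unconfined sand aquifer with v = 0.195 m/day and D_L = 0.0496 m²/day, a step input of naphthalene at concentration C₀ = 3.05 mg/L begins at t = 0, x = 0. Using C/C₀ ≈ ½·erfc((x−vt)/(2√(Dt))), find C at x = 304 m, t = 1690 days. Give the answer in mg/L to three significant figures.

For a continuous step input, C/C₀ ≈ ½·erfc((x−vt)/(2√(Dt))).
vt = 0.195 × 1690 = 329.55 m and 2√(Dt) = 2√(0.0496 × 1690) = 18.31 m.
Argument (x−vt)/(2√(Dt)) = (304 − 329.55)/18.31 = -1.395; ½·erfc(-1.395) = 0.9757.
C = 3.05 × 0.9757 = 2.98 mg/L.

2.98 mg/L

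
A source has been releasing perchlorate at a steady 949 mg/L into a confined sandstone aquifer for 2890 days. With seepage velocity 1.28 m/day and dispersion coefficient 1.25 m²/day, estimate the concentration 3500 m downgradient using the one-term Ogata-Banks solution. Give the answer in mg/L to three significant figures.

940 mg/L

For a continuous step input, C/C₀ ≈ ½·erfc((x−vt)/(2√(Dt))).
vt = 1.28 × 2890 = 3699.2 m and 2√(Dt) = 2√(1.25 × 2890) = 120.2 m.
Argument (x−vt)/(2√(Dt)) = (3500 − 3699.2)/120.2 = -1.657; ½·erfc(-1.657) = 0.9904.
C = 949 × 0.9904 = 940 mg/L.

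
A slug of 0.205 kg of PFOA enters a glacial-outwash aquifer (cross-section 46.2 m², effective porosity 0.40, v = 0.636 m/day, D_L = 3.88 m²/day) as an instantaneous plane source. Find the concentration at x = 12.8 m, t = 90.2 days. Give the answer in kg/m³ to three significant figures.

For an instantaneous plane source, C(x,t) = M/(n_e·A·√(4πDt)) · exp(−(x−vt)²/(4Dt)), with n_e·A the pore (flow) area.
Plume center vt = 0.636 × 90.2 = 57.3672 m, so the well at 12.8 m is 44.5672 m upgradient of the peak.
√(4πDt) = 66.32 m, giving peak height M/(n_e·A·√(4πDt)) = 0.205/(0.40 × 46.2 × 66.32) = 0.0001673 kg/m³.
(x−vt)²/(4Dt) = (-44.5672)²/(4 × 3.88 × 90.2) = 1.419; exp(−1.419) = 0.2420.
C = 0.0001673 × 0.2420 = 4.05e-05 kg/m³.

4.05e-05 kg/m³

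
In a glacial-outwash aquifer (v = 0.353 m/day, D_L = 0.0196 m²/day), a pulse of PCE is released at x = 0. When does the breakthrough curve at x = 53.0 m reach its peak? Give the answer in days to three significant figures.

150 days

For the 1D instantaneous-source solution, setting ∂C/∂t = 0 at fixed x gives v²t² + 2Dt − x² = 0, so t = (√(D² + v²x²) − D)/v².
√(D² + v²x²) = √(0.0196² + 0.353² × 53.0²) = 18.71; v² = 0.124609.
t = (18.71 − 0.0196)/0.124609 = 150 days (vs. the pure-advection estimate x/v = 150 d).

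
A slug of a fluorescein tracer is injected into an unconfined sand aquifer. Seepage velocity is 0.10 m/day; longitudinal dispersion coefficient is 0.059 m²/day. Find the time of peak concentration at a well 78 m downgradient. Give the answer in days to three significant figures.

For the 1D instantaneous-source solution, setting ∂C/∂t = 0 at fixed x gives v²t² + 2Dt − x² = 0, so t = (√(D² + v²x²) − D)/v².
√(D² + v²x²) = √(0.059² + 0.10² × 78²) = 7.800; v² = 0.01.
t = (7.800 − 0.059)/0.01 = 774 days (vs. the pure-advection estimate x/v = 780 d).

774 days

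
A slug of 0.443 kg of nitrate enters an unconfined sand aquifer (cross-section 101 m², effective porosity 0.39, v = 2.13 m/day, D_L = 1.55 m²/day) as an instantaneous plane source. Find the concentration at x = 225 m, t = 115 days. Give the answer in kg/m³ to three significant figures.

0.000136 kg/m³

For an instantaneous plane source, C(x,t) = M/(n_e·A·√(4πDt)) · exp(−(x−vt)²/(4Dt)), with n_e·A the pore (flow) area.
Plume center vt = 2.13 × 115 = 244.95 m, so the well at 225 m is 19.95 m upgradient of the peak.
√(4πDt) = 47.33 m, giving peak height M/(n_e·A·√(4πDt)) = 0.443/(0.39 × 101 × 47.33) = 0.0002376 kg/m³.
(x−vt)²/(4Dt) = (-19.95)²/(4 × 1.55 × 115) = 0.5582; exp(−0.5582) = 0.5722.
C = 0.0002376 × 0.5722 = 0.000136 kg/m³.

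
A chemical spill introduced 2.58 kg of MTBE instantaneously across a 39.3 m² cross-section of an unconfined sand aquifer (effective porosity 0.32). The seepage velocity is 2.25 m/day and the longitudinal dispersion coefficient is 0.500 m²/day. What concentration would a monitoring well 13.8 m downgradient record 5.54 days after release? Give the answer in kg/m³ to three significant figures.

For an instantaneous plane source, C(x,t) = M/(n_e·A·√(4πDt)) · exp(−(x−vt)²/(4Dt)), with n_e·A the pore (flow) area.
Plume center vt = 2.25 × 5.54 = 12.465 m, so the well at 13.8 m is 1.335 m downgradient of the peak.
√(4πDt) = 5.900 m, giving peak height M/(n_e·A·√(4πDt)) = 2.58/(0.32 × 39.3 × 5.900) = 0.03477 kg/m³.
(x−vt)²/(4Dt) = (1.335)²/(4 × 0.500 × 5.54) = 0.1609; exp(−0.1609) = 0.8514.
C = 0.03477 × 0.8514 = 0.0296 kg/m³.

0.0296 kg/m³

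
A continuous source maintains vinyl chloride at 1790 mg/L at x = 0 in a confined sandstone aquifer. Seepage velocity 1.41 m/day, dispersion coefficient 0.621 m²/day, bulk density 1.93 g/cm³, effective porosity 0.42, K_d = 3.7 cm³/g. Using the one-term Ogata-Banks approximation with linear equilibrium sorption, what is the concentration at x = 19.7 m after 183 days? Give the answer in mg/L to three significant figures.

117 mg/L

Retardation factor R = 1 + ρ_b·K_d/n = 1 + 1.93 × 3.7/0.42 = 18.00.
Sorption retards both mechanisms: v_R = v/R = 0.07833 m/day, D_R = D/R = 0.03450 m²/day.
v_R·t = 0.07833 × 183 = 14.33439 m; 2√(D_R t) = 5.025 m; argument = (19.7 − 14.33439)/5.025 = 1.068.
C = C₀ × ½·erfc(1.068) = 1790 × 0.06547 = 117 mg/L.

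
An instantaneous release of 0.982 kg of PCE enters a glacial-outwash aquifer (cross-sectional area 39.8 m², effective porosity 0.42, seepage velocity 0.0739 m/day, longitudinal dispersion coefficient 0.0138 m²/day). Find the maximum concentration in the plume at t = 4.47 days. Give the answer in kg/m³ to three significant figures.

The peak of an instantaneous 1D plume sits at x = vt; there the Gaussian factor is 1 and C_max = M/(n_e·A·√(4πDt)), where n_e·A is the pore area the mass is dissolved in.
√(4πDt) = √(4π × 0.0138 × 4.47) = 0.8804 m, so C_max = 0.982/(0.42 × 39.8 × 0.8804) = 0.0667 kg/m³.

0.0667 kg/m³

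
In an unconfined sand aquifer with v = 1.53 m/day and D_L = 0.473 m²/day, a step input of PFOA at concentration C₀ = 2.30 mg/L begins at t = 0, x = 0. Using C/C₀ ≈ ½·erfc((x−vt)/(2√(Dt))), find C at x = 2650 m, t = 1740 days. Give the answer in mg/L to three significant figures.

For a continuous step input, C/C₀ ≈ ½·erfc((x−vt)/(2√(Dt))).
vt = 1.53 × 1740 = 2662.2 m and 2√(Dt) = 2√(0.473 × 1740) = 57.38 m.
Argument (x−vt)/(2√(Dt)) = (2650 − 2662.2)/57.38 = -0.2126; ½·erfc(-0.2126) = 0.6182.
C = 2.30 × 0.6182 = 1.42 mg/L.

1.42 mg/L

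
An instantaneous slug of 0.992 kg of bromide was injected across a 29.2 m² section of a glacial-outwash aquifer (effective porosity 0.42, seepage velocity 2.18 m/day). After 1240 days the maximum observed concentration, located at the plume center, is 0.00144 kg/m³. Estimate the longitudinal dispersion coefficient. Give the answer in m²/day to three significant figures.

0.202 m²/day

At the plume center C_max = M/(n_e·A·√(4πDt)), so D = M²/(4πt·(n_e·A·C_max)²).
n_e·A·C_max = 0.42 × 29.2 × 0.00144 = 0.01766 kg/m.
D = 0.992²/(4π × 1240 × 0.01766²) = 0.202 m²/day.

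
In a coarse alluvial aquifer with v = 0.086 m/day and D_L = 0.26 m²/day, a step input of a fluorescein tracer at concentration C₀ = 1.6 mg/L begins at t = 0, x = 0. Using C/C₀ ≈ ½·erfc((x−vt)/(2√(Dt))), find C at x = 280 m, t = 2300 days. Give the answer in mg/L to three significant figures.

0.0140 mg/L

For a continuous step input, C/C₀ ≈ ½·erfc((x−vt)/(2√(Dt))).
vt = 0.086 × 2300 = 197.8 m and 2√(Dt) = 2√(0.26 × 2300) = 48.91 m.
Argument (x−vt)/(2√(Dt)) = (280 − 197.8)/48.91 = 1.681; ½·erfc(1.681) = 0.008720.
C = 1.6 × 0.008720 = 0.0140 mg/L.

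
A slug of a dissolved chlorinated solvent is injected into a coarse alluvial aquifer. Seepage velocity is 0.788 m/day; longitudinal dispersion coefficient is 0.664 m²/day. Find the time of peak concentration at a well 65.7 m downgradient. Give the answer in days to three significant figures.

For the 1D instantaneous-source solution, setting ∂C/∂t = 0 at fixed x gives v²t² + 2Dt − x² = 0, so t = (√(D² + v²x²) − D)/v².
√(D² + v²x²) = √(0.664² + 0.788² × 65.7²) = 51.78; v² = 0.620944.
t = (51.78 − 0.664)/0.620944 = 82.3 days (vs. the pure-advection estimate x/v = 83.4 d).

82.3 days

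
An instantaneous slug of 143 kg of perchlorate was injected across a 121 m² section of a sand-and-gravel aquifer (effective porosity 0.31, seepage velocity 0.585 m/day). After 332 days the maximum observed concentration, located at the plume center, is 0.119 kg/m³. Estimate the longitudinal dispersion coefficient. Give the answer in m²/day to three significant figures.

At the plume center C_max = M/(n_e·A·√(4πDt)), so D = M²/(4πt·(n_e·A·C_max)²).
n_e·A·C_max = 0.31 × 121 × 0.119 = 4.464 kg/m.
D = 143²/(4π × 332 × 4.464²) = 0.246 m²/day.

0.246 m²/day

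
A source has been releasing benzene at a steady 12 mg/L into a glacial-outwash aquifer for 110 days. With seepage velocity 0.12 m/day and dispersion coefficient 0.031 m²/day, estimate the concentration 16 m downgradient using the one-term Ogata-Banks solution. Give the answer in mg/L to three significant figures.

For a continuous step input, C/C₀ ≈ ½·erfc((x−vt)/(2√(Dt))).
vt = 0.12 × 110 = 13.2 m and 2√(Dt) = 2√(0.031 × 110) = 3.693 m.
Argument (x−vt)/(2√(Dt)) = (16 − 13.2)/3.693 = 0.7582; ½·erfc(0.7582) = 0.1418.
C = 12 × 0.1418 = 1.70 mg/L.

1.70 mg/L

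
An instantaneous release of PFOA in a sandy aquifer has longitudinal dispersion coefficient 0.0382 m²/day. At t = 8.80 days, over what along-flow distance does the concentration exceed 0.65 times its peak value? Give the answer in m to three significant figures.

The plume is Gaussian with σ = √(2Dt) = √(2 × 0.0382 × 8.80) = 0.8200 m.
C/C_peak = exp(−Δx²/(2σ²)) = 0.65 ⇒ Δx = σ·√(−2 ln 0.65) = 0.8200 × 0.9282 = 0.7611 m.
Width = 2Δx = 1.52 m.

1.52 m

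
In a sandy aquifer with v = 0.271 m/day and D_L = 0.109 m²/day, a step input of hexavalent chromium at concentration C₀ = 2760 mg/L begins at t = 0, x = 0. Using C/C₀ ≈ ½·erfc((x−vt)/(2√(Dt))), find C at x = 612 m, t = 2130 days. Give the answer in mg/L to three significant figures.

For a continuous step input, C/C₀ ≈ ½·erfc((x−vt)/(2√(Dt))).
vt = 0.271 × 2130 = 577.23 m and 2√(Dt) = 2√(0.109 × 2130) = 30.47 m.
Argument (x−vt)/(2√(Dt)) = (612 − 577.23)/30.47 = 1.141; ½·erfc(1.141) = 0.05331.
C = 2760 × 0.05331 = 147 mg/L.

147 mg/L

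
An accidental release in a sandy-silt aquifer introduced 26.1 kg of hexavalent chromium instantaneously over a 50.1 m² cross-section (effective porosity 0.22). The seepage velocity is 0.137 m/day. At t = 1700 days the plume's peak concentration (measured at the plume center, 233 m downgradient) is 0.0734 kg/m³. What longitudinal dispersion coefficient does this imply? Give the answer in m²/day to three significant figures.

0.0487 m²/day

At the plume center C_max = M/(n_e·A·√(4πDt)), so D = M²/(4πt·(n_e·A·C_max)²).
n_e·A·C_max = 0.22 × 50.1 × 0.0734 = 0.8090 kg/m.
D = 26.1²/(4π × 1700 × 0.8090²) = 0.0487 m²/day.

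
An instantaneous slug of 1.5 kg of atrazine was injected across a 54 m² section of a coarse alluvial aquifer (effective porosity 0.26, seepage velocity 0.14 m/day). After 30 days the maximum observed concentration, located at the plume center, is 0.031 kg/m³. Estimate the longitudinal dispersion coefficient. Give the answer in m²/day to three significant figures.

0.0315 m²/day

At the plume center C_max = M/(n_e·A·√(4πDt)), so D = M²/(4πt·(n_e·A·C_max)²).
n_e·A·C_max = 0.26 × 54 × 0.031 = 0.4352 kg/m.
D = 1.5²/(4π × 30 × 0.4352²) = 0.0315 m²/day.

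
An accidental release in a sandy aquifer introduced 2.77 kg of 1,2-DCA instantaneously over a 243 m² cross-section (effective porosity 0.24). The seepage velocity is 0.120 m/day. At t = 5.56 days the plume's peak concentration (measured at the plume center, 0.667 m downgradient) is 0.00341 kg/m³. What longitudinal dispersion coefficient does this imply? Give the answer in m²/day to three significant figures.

2.78 m²/day

At the plume center C_max = M/(n_e·A·√(4πDt)), so D = M²/(4πt·(n_e·A·C_max)²).
n_e·A·C_max = 0.24 × 243 × 0.00341 = 0.1989 kg/m.
D = 2.77²/(4π × 5.56 × 0.1989²) = 2.78 m²/day.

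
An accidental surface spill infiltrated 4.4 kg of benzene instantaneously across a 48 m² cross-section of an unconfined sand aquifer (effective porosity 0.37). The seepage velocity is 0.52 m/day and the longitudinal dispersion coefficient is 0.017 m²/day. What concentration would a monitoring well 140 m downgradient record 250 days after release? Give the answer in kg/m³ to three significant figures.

9.45e-05 kg/m³

For an instantaneous plane source, C(x,t) = M/(n_e·A·√(4πDt)) · exp(−(x−vt)²/(4Dt)), with n_e·A the pore (flow) area.
Plume center vt = 0.52 × 250 = 130 m, so the well at 140 m is 10 m downgradient of the peak.
√(4πDt) = 7.308 m, giving peak height M/(n_e·A·√(4πDt)) = 4.4/(0.37 × 48 × 7.308) = 0.03390 kg/m³.
(x−vt)²/(4Dt) = (10)²/(4 × 0.017 × 250) = 5.882; exp(−5.882) = 0.002789.
C = 0.03390 × 0.002789 = 9.45e-05 kg/m³.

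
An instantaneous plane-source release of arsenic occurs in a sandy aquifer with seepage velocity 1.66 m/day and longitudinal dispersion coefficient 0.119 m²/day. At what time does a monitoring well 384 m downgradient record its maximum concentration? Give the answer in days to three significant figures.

For the 1D instantaneous-source solution, setting ∂C/∂t = 0 at fixed x gives v²t² + 2Dt − x² = 0, so t = (√(D² + v²x²) − D)/v².
√(D² + v²x²) = √(0.119² + 1.66² × 384²) = 637.4; v² = 2.7556.
t = (637.4 − 0.119)/2.7556 = 231 days (vs. the pure-advection estimate x/v = 231 d).

231 days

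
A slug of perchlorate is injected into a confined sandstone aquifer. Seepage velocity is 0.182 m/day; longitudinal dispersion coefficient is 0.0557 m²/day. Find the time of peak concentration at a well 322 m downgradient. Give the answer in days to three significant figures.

For the 1D instantaneous-source solution, setting ∂C/∂t = 0 at fixed x gives v²t² + 2Dt − x² = 0, so t = (√(D² + v²x²) − D)/v².
√(D² + v²x²) = √(0.0557² + 0.182² × 322²) = 58.60; v² = 0.033124.
t = (58.60 − 0.0557)/0.033124 = 1770 days (vs. the pure-advection estimate x/v = 1770 d).

1770 days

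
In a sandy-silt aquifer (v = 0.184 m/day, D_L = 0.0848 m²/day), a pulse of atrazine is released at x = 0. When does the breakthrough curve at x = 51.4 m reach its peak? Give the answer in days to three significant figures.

For the 1D instantaneous-source solution, setting ∂C/∂t = 0 at fixed x gives v²t² + 2Dt − x² = 0, so t = (√(D² + v²x²) − D)/v².
√(D² + v²x²) = √(0.0848² + 0.184² × 51.4²) = 9.458; v² = 0.033856.
t = (9.458 − 0.0848)/0.033856 = 277 days (vs. the pure-advection estimate x/v = 279 d).

277 days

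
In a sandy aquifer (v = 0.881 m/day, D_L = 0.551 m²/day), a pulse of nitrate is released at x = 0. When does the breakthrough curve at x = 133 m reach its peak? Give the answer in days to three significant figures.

For the 1D instantaneous-source solution, setting ∂C/∂t = 0 at fixed x gives v²t² + 2Dt − x² = 0, so t = (√(D² + v²x²) − D)/v².
√(D² + v²x²) = √(0.551² + 0.881² × 133²) = 117.2; v² = 0.776161.
t = (117.2 − 0.551)/0.776161 = 150 days (vs. the pure-advection estimate x/v = 151 d).

150 days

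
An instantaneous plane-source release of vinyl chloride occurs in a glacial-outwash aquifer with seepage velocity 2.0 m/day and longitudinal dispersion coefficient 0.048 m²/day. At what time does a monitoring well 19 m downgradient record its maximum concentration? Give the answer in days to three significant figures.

For the 1D instantaneous-source solution, setting ∂C/∂t = 0 at fixed x gives v²t² + 2Dt − x² = 0, so t = (√(D² + v²x²) − D)/v².
√(D² + v²x²) = √(0.048² + 2.0² × 19²) = 38.00; v² = 4.
t = (38.00 − 0.048)/4 = 9.49 days (vs. the pure-advection estimate x/v = 9.50 d).

9.49 days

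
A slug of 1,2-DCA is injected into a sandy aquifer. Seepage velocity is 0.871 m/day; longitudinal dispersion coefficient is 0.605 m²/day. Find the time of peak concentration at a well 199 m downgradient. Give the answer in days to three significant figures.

For the 1D instantaneous-source solution, setting ∂C/∂t = 0 at fixed x gives v²t² + 2Dt − x² = 0, so t = (√(D² + v²x²) − D)/v².
√(D² + v²x²) = √(0.605² + 0.871² × 199²) = 173.3; v² = 0.758641.
t = (173.3 − 0.605)/0.758641 = 228 days (vs. the pure-advection estimate x/v = 228 d).

228 days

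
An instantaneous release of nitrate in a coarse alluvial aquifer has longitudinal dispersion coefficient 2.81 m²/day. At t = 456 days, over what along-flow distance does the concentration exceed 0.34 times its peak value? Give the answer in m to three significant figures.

149 m

The plume is Gaussian with σ = √(2Dt) = √(2 × 2.81 × 456) = 50.62 m.
C/C_peak = exp(−Δx²/(2σ²)) = 0.34 ⇒ Δx = σ·√(−2 ln 0.34) = 50.62 × 1.469 = 74.36 m.
Width = 2Δx = 149 m.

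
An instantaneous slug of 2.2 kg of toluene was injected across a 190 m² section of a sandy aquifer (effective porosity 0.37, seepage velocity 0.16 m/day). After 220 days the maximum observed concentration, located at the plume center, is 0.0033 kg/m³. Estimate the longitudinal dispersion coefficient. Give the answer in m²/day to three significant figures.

At the plume center C_max = M/(n_e·A·√(4πDt)), so D = M²/(4πt·(n_e·A·C_max)²).
n_e·A·C_max = 0.37 × 190 × 0.0033 = 0.2320 kg/m.
D = 2.2²/(4π × 220 × 0.2320²) = 0.0325 m²/day.

0.0325 m²/day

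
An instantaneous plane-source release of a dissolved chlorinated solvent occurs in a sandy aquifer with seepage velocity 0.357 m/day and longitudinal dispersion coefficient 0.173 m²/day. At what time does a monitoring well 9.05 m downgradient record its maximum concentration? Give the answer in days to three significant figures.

24.0 days

For the 1D instantaneous-source solution, setting ∂C/∂t = 0 at fixed x gives v²t² + 2Dt − x² = 0, so t = (√(D² + v²x²) − D)/v².
√(D² + v²x²) = √(0.173² + 0.357² × 9.05²) = 3.235; v² = 0.127449.
t = (3.235 − 0.173)/0.127449 = 24.0 days (vs. the pure-advection estimate x/v = 25.4 d).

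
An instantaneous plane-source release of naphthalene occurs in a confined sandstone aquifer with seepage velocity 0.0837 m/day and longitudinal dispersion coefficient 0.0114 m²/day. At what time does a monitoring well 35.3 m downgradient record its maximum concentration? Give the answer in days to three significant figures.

420 days

For the 1D instantaneous-source solution, setting ∂C/∂t = 0 at fixed x gives v²t² + 2Dt − x² = 0, so t = (√(D² + v²x²) − D)/v².
√(D² + v²x²) = √(0.0114² + 0.0837² × 35.3²) = 2.955; v² = 0.00700569.
t = (2.955 − 0.0114)/0.00700569 = 420 days (vs. the pure-advection estimate x/v = 422 d).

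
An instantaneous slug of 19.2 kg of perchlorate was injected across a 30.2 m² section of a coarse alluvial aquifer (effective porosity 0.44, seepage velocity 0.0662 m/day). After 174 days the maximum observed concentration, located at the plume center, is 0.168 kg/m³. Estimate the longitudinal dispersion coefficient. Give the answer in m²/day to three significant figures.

At the plume center C_max = M/(n_e·A·√(4πDt)), so D = M²/(4πt·(n_e·A·C_max)²).
n_e·A·C_max = 0.44 × 30.2 × 0.168 = 2.232 kg/m.
D = 19.2²/(4π × 174 × 2.232²) = 0.0338 m²/day.

0.0338 m²/day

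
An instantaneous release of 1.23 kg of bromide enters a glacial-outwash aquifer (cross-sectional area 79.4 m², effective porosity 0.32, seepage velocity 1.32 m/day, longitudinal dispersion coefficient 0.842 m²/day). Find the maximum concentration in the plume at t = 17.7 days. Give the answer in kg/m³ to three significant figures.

The peak of an instantaneous 1D plume sits at x = vt; there the Gaussian factor is 1 and C_max = M/(n_e·A·√(4πDt)), where n_e·A is the pore area the mass is dissolved in.
√(4πDt) = √(4π × 0.842 × 17.7) = 13.69 m, so C_max = 1.23/(0.32 × 79.4 × 13.69) = 0.00354 kg/m³.

0.00354 kg/m³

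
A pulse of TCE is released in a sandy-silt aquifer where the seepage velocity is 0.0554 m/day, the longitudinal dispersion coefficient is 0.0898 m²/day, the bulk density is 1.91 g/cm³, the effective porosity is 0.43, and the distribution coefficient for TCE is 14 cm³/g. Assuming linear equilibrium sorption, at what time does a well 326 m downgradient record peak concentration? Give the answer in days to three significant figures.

370000 days

Retardation factor R = 1 + ρ_b·K_d/n = 1 + 1.91 × 14/0.43 = 63.19.
Sorption retards both mechanisms: v_R = v/R = 0.0008767 m/day, D_R = D/R = 0.001421 m²/day.
Peak time from v_R²t² + 2D_R t − x² = 0: t = (√(D_R² + v_R²x²) − D_R)/v_R².
√(D_R² + v_R²x²) = √(0.001421² + 0.0008767² × 326²) = 0.2858; v_R² = 7.686e-07.
t = (0.2858 − 0.001421)/7.686e-07 = 370000 days.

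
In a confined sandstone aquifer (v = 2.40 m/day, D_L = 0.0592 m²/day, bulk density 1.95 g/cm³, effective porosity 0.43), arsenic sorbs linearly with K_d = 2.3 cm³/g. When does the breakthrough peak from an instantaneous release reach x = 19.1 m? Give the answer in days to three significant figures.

90.8 days

Retardation factor R = 1 + ρ_b·K_d/n = 1 + 1.95 × 2.3/0.43 = 11.43.
Sorption retards both mechanisms: v_R = v/R = 0.2100 m/day, D_R = D/R = 0.005179 m²/day.
Peak time from v_R²t² + 2D_R t − x² = 0: t = (√(D_R² + v_R²x²) − D_R)/v_R².
√(D_R² + v_R²x²) = √(0.005179² + 0.2100² × 19.1²) = 4.011; v_R² = 0.04410.
t = (4.011 − 0.005179)/0.04410 = 90.8 days.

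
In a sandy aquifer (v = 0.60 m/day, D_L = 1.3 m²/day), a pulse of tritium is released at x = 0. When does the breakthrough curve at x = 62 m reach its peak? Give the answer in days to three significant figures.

99.8 days

For the 1D instantaneous-source solution, setting ∂C/∂t = 0 at fixed x gives v²t² + 2Dt − x² = 0, so t = (√(D² + v²x²) − D)/v².
√(D² + v²x²) = √(1.3² + 0.60² × 62²) = 37.22; v² = 0.36.
t = (37.22 − 1.3)/0.36 = 99.8 days (vs. the pure-advection estimate x/v = 103 d).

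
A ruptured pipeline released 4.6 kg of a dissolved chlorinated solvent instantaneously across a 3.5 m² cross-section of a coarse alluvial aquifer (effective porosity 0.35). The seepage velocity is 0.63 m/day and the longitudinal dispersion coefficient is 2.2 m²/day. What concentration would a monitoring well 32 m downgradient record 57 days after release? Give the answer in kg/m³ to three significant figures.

For an instantaneous plane source, C(x,t) = M/(n_e·A·√(4πDt)) · exp(−(x−vt)²/(4Dt)), with n_e·A the pore (flow) area.
Plume center vt = 0.63 × 57 = 35.91 m, so the well at 32 m is 3.91 m upgradient of the peak.
√(4πDt) = 39.70 m, giving peak height M/(n_e·A·√(4πDt)) = 4.6/(0.35 × 3.5 × 39.70) = 0.09459 kg/m³.
(x−vt)²/(4Dt) = (-3.91)²/(4 × 2.2 × 57) = 0.03048; exp(−0.03048) = 0.9700.
C = 0.09459 × 0.9700 = 0.0918 kg/m³.

0.0918 kg/m³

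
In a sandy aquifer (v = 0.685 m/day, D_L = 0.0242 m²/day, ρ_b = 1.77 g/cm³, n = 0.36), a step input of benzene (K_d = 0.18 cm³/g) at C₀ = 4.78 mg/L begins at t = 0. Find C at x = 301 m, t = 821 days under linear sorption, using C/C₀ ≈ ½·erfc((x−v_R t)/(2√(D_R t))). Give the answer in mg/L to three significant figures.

1.35 mg/L

Retardation factor R = 1 + ρ_b·K_d/n = 1 + 1.77 × 0.18/0.36 = 1.885.
Sorption retards both mechanisms: v_R = v/R = 0.3634 m/day, D_R = D/R = 0.01284 m²/day.
v_R·t = 0.3634 × 821 = 298.3514 m; 2√(D_R t) = 6.494 m; argument = (301 − 298.3514)/6.494 = 0.4079.
C = C₀ × ½·erfc(0.4079) = 4.78 × 0.2820 = 1.35 mg/L.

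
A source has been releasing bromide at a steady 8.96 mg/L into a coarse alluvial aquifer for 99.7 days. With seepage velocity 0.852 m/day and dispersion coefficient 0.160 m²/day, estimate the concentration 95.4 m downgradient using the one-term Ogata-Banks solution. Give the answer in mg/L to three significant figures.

For a continuous step input, C/C₀ ≈ ½·erfc((x−vt)/(2√(Dt))).
vt = 0.852 × 99.7 = 84.9444 m and 2√(Dt) = 2√(0.160 × 99.7) = 7.988 m.
Argument (x−vt)/(2√(Dt)) = (95.4 − 84.9444)/7.988 = 1.309; ½·erfc(1.309) = 0.03207.
C = 8.96 × 0.03207 = 0.287 mg/L.

0.287 mg/L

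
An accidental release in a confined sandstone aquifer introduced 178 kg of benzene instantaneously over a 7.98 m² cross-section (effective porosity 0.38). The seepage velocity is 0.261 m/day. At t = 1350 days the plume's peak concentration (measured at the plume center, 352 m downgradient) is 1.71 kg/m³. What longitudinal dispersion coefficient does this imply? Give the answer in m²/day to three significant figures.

0.0695 m²/day

At the plume center C_max = M/(n_e·A·√(4πDt)), so D = M²/(4πt·(n_e·A·C_max)²).
n_e·A·C_max = 0.38 × 7.98 × 1.71 = 5.185 kg/m.
D = 178²/(4π × 1350 × 5.185²) = 0.0695 m²/day.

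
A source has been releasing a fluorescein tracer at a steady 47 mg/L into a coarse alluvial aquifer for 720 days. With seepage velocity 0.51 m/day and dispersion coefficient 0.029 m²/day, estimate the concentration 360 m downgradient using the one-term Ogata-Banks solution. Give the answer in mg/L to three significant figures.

For a continuous step input, C/C₀ ≈ ½·erfc((x−vt)/(2√(Dt))).
vt = 0.51 × 720 = 367.2 m and 2√(Dt) = 2√(0.029 × 720) = 9.139 m.
Argument (x−vt)/(2√(Dt)) = (360 − 367.2)/9.139 = -0.7878; ½·erfc(-0.7878) = 0.8674.
C = 47 × 0.8674 = 40.8 mg/L.

40.8 mg/L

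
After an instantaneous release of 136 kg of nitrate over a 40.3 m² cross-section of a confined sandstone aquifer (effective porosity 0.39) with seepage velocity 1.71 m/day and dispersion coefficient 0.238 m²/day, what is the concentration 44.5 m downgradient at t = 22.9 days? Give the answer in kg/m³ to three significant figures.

0.283 kg/m³

For an instantaneous plane source, C(x,t) = M/(n_e·A·√(4πDt)) · exp(−(x−vt)²/(4Dt)), with n_e·A the pore (flow) area.
Plume center vt = 1.71 × 22.9 = 39.159 m, so the well at 44.5 m is 5.341 m downgradient of the peak.
√(4πDt) = 8.276 m, giving peak height M/(n_e·A·√(4πDt)) = 136/(0.39 × 40.3 × 8.276) = 1.046 kg/m³.
(x−vt)²/(4Dt) = (5.341)²/(4 × 0.238 × 22.9) = 1.308; exp(−1.308) = 0.2704.
C = 1.046 × 0.2704 = 0.283 kg/m³.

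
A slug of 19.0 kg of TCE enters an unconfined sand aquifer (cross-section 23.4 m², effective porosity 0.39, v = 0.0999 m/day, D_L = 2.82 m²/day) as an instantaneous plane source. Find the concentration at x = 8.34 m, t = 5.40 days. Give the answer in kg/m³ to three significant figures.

For an instantaneous plane source, C(x,t) = M/(n_e·A·√(4πDt)) · exp(−(x−vt)²/(4Dt)), with n_e·A the pore (flow) area.
Plume center vt = 0.0999 × 5.40 = 0.53946 m, so the well at 8.34 m is 7.80054 m downgradient of the peak.
√(4πDt) = 13.83 m, giving peak height M/(n_e·A·√(4πDt)) = 19.0/(0.39 × 23.4 × 13.83) = 0.1505 kg/m³.
(x−vt)²/(4Dt) = (7.80054)²/(4 × 2.82 × 5.40) = 0.9990; exp(−0.9990) = 0.3682.
C = 0.1505 × 0.3682 = 0.0554 kg/m³.

0.0554 kg/m³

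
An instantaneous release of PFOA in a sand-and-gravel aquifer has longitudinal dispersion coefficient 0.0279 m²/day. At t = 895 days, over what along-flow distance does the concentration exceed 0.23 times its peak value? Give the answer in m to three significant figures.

24.2 m

The plume is Gaussian with σ = √(2Dt) = √(2 × 0.0279 × 895) = 7.067 m.
C/C_peak = exp(−Δx²/(2σ²)) = 0.23 ⇒ Δx = σ·√(−2 ln 0.23) = 7.067 × 1.714 = 12.11 m.
Width = 2Δx = 24.2 m.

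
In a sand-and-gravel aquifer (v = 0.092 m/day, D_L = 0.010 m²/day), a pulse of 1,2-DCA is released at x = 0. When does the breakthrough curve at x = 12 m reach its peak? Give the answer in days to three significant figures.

For the 1D instantaneous-source solution, setting ∂C/∂t = 0 at fixed x gives v²t² + 2Dt − x² = 0, so t = (√(D² + v²x²) − D)/v².
√(D² + v²x²) = √(0.010² + 0.092² × 12²) = 1.104; v² = 0.008464.
t = (1.104 − 0.010)/0.008464 = 129 days (vs. the pure-advection estimate x/v = 130 d).

129 days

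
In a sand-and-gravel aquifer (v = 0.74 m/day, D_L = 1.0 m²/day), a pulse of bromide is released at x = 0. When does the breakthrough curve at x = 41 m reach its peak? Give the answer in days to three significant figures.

For the 1D instantaneous-source solution, setting ∂C/∂t = 0 at fixed x gives v²t² + 2Dt − x² = 0, so t = (√(D² + v²x²) − D)/v².
√(D² + v²x²) = √(1.0² + 0.74² × 41²) = 30.36; v² = 0.5476.
t = (30.36 − 1.0)/0.5476 = 53.6 days (vs. the pure-advection estimate x/v = 55.4 d).

53.6 days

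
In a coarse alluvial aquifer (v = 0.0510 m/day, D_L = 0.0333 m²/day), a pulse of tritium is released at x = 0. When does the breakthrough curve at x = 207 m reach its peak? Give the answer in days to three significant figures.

For the 1D instantaneous-source solution, setting ∂C/∂t = 0 at fixed x gives v²t² + 2Dt − x² = 0, so t = (√(D² + v²x²) − D)/v².
√(D² + v²x²) = √(0.0333² + 0.0510² × 207²) = 10.56; v² = 0.002601.
t = (10.56 − 0.0333)/0.002601 = 4050 days (vs. the pure-advection estimate x/v = 4060 d).

4050 days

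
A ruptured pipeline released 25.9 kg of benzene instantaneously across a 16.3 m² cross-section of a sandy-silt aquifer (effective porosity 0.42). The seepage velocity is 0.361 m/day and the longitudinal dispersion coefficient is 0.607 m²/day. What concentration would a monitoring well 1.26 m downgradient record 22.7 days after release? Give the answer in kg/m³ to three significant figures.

0.120 kg/m³

For an instantaneous plane source, C(x,t) = M/(n_e·A·√(4πDt)) · exp(−(x−vt)²/(4Dt)), with n_e·A the pore (flow) area.
Plume center vt = 0.361 × 22.7 = 8.1947 m, so the well at 1.26 m is 6.9347 m upgradient of the peak.
√(4πDt) = 13.16 m, giving peak height M/(n_e·A·√(4πDt)) = 25.9/(0.42 × 16.3 × 13.16) = 0.2875 kg/m³.
(x−vt)²/(4Dt) = (-6.9347)²/(4 × 0.607 × 22.7) = 0.8725; exp(−0.8725) = 0.4179.
C = 0.2875 × 0.4179 = 0.120 kg/m³.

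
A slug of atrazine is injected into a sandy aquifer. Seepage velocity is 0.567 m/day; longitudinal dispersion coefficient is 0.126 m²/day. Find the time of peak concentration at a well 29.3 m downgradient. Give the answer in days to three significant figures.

51.3 days

For the 1D instantaneous-source solution, setting ∂C/∂t = 0 at fixed x gives v²t² + 2Dt − x² = 0, so t = (√(D² + v²x²) − D)/v².
√(D² + v²x²) = √(0.126² + 0.567² × 29.3²) = 16.61; v² = 0.321489.
t = (16.61 − 0.126)/0.321489 = 51.3 days (vs. the pure-advection estimate x/v = 51.7 d).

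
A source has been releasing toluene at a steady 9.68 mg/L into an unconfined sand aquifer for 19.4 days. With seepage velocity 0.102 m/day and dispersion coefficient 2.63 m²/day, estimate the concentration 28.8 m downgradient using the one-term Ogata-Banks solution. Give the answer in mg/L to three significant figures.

For a continuous step input, C/C₀ ≈ ½·erfc((x−vt)/(2√(Dt))).
vt = 0.102 × 19.4 = 1.9788 m and 2√(Dt) = 2√(2.63 × 19.4) = 14.29 m.
Argument (x−vt)/(2√(Dt)) = (28.8 − 1.9788)/14.29 = 1.877; ½·erfc(1.877) = 0.003972.
C = 9.68 × 0.003972 = 0.0384 mg/L.

0.0384 mg/L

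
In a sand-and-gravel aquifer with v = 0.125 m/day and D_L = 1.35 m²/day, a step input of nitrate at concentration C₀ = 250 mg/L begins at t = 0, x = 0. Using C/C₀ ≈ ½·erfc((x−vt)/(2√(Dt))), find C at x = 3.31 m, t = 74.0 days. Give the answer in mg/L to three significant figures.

166 mg/L

For a continuous step input, C/C₀ ≈ ½·erfc((x−vt)/(2√(Dt))).
vt = 0.125 × 74.0 = 9.25 m and 2√(Dt) = 2√(1.35 × 74.0) = 19.99 m.
Argument (x−vt)/(2√(Dt)) = (3.31 − 9.25)/19.99 = -0.2971; ½·erfc(-0.2971) = 0.6628.
C = 250 × 0.6628 = 166 mg/L.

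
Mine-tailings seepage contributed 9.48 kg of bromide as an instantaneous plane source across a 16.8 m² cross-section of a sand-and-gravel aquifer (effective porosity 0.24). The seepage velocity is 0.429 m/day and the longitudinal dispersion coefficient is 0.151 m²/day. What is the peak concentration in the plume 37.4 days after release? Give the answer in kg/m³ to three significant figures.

The peak of an instantaneous 1D plume sits at x = vt; there the Gaussian factor is 1 and C_max = M/(n_e·A·√(4πDt)), where n_e·A is the pore area the mass is dissolved in.
√(4πDt) = √(4π × 0.151 × 37.4) = 8.424 m, so C_max = 9.48/(0.24 × 16.8 × 8.424) = 0.279 kg/m³.

0.279 kg/m³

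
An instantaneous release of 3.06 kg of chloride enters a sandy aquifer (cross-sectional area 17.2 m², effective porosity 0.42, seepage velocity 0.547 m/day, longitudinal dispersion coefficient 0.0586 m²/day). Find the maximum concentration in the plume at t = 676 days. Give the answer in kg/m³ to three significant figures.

0.0190 kg/m³

The peak of an instantaneous 1D plume sits at x = vt; there the Gaussian factor is 1 and C_max = M/(n_e·A·√(4πDt)), where n_e·A is the pore area the mass is dissolved in.
√(4πDt) = √(4π × 0.0586 × 676) = 22.31 m, so C_max = 3.06/(0.42 × 17.2 × 22.31) = 0.0190 kg/m³.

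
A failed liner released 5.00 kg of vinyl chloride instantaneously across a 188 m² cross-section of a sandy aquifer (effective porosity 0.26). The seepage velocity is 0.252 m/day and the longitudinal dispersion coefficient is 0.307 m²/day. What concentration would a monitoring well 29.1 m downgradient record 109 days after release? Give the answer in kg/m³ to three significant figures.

For an instantaneous plane source, C(x,t) = M/(n_e·A·√(4πDt)) · exp(−(x−vt)²/(4Dt)), with n_e·A the pore (flow) area.
Plume center vt = 0.252 × 109 = 27.468 m, so the well at 29.1 m is 1.632 m downgradient of the peak.
√(4πDt) = 20.51 m, giving peak height M/(n_e·A·√(4πDt)) = 5.00/(0.26 × 188 × 20.51) = 0.004987 kg/m³.
(x−vt)²/(4Dt) = (1.632)²/(4 × 0.307 × 109) = 0.01990; exp(−0.01990) = 0.9803.
C = 0.004987 × 0.9803 = 0.00489 kg/m³.

0.00489 kg/m³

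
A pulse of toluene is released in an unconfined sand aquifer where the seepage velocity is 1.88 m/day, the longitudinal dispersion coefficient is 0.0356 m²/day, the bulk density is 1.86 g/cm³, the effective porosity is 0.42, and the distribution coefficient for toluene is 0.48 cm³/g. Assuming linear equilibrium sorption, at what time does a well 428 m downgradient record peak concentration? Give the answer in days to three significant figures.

Retardation factor R = 1 + ρ_b·K_d/n = 1 + 1.86 × 0.48/0.42 = 3.126.
Sorption retards both mechanisms: v_R = v/R = 0.6014 m/day, D_R = D/R = 0.01139 m²/day.
Peak time from v_R²t² + 2D_R t − x² = 0: t = (√(D_R² + v_R²x²) − D_R)/v_R².
√(D_R² + v_R²x²) = √(0.01139² + 0.6014² × 428²) = 257.4; v_R² = 0.3617.
t = (257.4 − 0.01139)/0.3617 = 712 days.

712 days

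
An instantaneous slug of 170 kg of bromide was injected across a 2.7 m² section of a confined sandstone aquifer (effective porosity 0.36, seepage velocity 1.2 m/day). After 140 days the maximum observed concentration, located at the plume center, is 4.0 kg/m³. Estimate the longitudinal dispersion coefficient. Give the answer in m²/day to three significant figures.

1.09 m²/day

At the plume center C_max = M/(n_e·A·√(4πDt)), so D = M²/(4πt·(n_e·A·C_max)²).
n_e·A·C_max = 0.36 × 2.7 × 4.0 = 3.888 kg/m.
D = 170²/(4π × 140 × 3.888²) = 1.09 m²/day.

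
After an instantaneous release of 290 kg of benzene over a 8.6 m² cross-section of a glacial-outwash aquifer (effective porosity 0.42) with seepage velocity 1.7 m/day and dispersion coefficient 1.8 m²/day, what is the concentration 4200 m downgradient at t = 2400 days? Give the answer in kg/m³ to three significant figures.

For an instantaneous plane source, C(x,t) = M/(n_e·A·√(4πDt)) · exp(−(x−vt)²/(4Dt)), with n_e·A the pore (flow) area.
Plume center vt = 1.7 × 2400 = 4080 m, so the well at 4200 m is 120 m downgradient of the peak.
√(4πDt) = 233.0 m, giving peak height M/(n_e·A·√(4πDt)) = 290/(0.42 × 8.6 × 233.0) = 0.3446 kg/m³.
(x−vt)²/(4Dt) = (120)²/(4 × 1.8 × 2400) = 0.8333; exp(−0.8333) = 0.4346.
C = 0.3446 × 0.4346 = 0.150 kg/m³.

0.150 kg/m³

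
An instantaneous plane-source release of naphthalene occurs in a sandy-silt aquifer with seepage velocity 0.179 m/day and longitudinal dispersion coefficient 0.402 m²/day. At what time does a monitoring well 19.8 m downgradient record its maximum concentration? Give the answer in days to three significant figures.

98.8 days

For the 1D instantaneous-source solution, setting ∂C/∂t = 0 at fixed x gives v²t² + 2Dt − x² = 0, so t = (√(D² + v²x²) − D)/v².
√(D² + v²x²) = √(0.402² + 0.179² × 19.8²) = 3.567; v² = 0.032041.
t = (3.567 − 0.402)/0.032041 = 98.8 days (vs. the pure-advection estimate x/v = 111 d).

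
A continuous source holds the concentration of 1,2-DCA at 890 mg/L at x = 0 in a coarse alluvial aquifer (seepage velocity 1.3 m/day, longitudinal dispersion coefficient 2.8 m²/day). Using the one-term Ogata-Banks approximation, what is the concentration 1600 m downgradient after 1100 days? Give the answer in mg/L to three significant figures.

For a continuous step input, C/C₀ ≈ ½·erfc((x−vt)/(2√(Dt))).
vt = 1.3 × 1100 = 1430 m and 2√(Dt) = 2√(2.8 × 1100) = 111.0 m.
Argument (x−vt)/(2√(Dt)) = (1600 − 1430)/111.0 = 1.532; ½·erfc(1.532) = 0.01513.
C = 890 × 0.01513 = 13.5 mg/L.

13.5 mg/L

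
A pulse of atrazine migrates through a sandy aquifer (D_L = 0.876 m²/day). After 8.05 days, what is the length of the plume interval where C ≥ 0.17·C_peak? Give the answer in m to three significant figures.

14.1 m

The plume is Gaussian with σ = √(2Dt) = √(2 × 0.876 × 8.05) = 3.755 m.
C/C_peak = exp(−Δx²/(2σ²)) = 0.17 ⇒ Δx = σ·√(−2 ln 0.17) = 3.755 × 1.883 = 7.071 m.
Width = 2Δx = 14.1 m.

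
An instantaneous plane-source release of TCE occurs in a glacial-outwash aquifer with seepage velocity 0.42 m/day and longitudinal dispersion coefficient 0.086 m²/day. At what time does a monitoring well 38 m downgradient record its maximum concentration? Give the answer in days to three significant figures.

For the 1D instantaneous-source solution, setting ∂C/∂t = 0 at fixed x gives v²t² + 2Dt − x² = 0, so t = (√(D² + v²x²) − D)/v².
√(D² + v²x²) = √(0.086² + 0.42² × 38²) = 15.96; v² = 0.1764.
t = (15.96 − 0.086)/0.1764 = 90.0 days (vs. the pure-advection estimate x/v = 90.5 d).

90.0 days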